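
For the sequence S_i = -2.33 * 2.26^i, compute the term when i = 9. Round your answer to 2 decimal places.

S_9 = -2.33 * 2.26^9 ≈ -2.33 * 1538.0695 ≈ -3583.7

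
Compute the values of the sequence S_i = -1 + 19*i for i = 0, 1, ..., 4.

This is an arithmetic sequence.
i=0: S_0 = -1 + 19*0 = -1
i=1: S_1 = -1 + 19*1 = 18
i=2: S_2 = -1 + 19*2 = 37
i=3: S_3 = -1 + 19*3 = 56
i=4: S_4 = -1 + 19*4 = 75
The first 5 terms are: [-1, 18, 37, 56, 75]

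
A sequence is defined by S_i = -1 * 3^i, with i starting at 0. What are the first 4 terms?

This is a geometric sequence.
i=0: S_0 = -1 * 3^0 = -1
i=1: S_1 = -1 * 3^1 = -3
i=2: S_2 = -1 * 3^2 = -9
i=3: S_3 = -1 * 3^3 = -27
The first 4 terms are: [-1, -3, -9, -27]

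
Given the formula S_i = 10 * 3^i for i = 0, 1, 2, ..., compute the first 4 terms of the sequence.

This is a geometric sequence.
i=0: S_0 = 10 * 3^0 = 10
i=1: S_1 = 10 * 3^1 = 30
i=2: S_2 = 10 * 3^2 = 90
i=3: S_3 = 10 * 3^3 = 270
The first 4 terms are: [10, 30, 90, 270]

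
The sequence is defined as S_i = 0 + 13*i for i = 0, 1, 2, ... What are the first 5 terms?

This is an arithmetic sequence.
i=0: S_0 = 0 + 13*0 = 0
i=1: S_1 = 0 + 13*1 = 13
i=2: S_2 = 0 + 13*2 = 26
i=3: S_3 = 0 + 13*3 = 39
i=4: S_4 = 0 + 13*4 = 52
The first 5 terms are: [0, 13, 26, 39, 52]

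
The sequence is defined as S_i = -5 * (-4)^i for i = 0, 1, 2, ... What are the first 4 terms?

This is a geometric sequence.
i=0: S_0 = -5 * (-4)^0 = -5
i=1: S_1 = -5 * (-4)^1 = 20
i=2: S_2 = -5 * (-4)^2 = -80
i=3: S_3 = -5 * (-4)^3 = 320
The first 4 terms are: [-5, 20, -80, 320]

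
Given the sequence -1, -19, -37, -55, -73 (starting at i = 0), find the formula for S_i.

Check differences: -19 - -1 = -18
-37 - -19 = -18
Common difference d = -18.
First term a = -1.
Formula: S_i = -1 - 18*i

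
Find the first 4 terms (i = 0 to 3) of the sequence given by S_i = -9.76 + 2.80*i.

This is an arithmetic sequence.
i=0: S_0 = -9.76 + 2.8*0 = -9.76
i=1: S_1 = -9.76 + 2.8*1 = -6.96
i=2: S_2 = -9.76 + 2.8*2 = -4.16
i=3: S_3 = -9.76 + 2.8*3 = -1.36
The first 4 terms are: [-9.76, -6.96, -4.16, -1.36]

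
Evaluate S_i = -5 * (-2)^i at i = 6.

S_6 = -5 * (-2)^6 = -5 * 64 = -320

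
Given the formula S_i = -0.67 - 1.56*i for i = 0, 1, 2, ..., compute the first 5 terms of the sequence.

This is an arithmetic sequence.
i=0: S_0 = -0.67 + -1.56*0 = -0.67
i=1: S_1 = -0.67 + -1.56*1 = -2.23
i=2: S_2 = -0.67 + -1.56*2 = -3.79
i=3: S_3 = -0.67 + -1.56*3 = -5.35
i=4: S_4 = -0.67 + -1.56*4 = -6.91
The first 5 terms are: [-0.67, -2.23, -3.79, -5.35, -6.91]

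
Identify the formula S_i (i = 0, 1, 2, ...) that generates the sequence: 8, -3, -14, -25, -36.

Check differences: -3 - 8 = -11
-14 - -3 = -11
Common difference d = -11.
First term a = 8.
Formula: S_i = 8 - 11*i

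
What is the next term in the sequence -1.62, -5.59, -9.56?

Differences: -5.59 - -1.62 = -3.97
This is an arithmetic sequence with common difference d = -3.97.
Next term = -9.56 + -3.97 = -13.53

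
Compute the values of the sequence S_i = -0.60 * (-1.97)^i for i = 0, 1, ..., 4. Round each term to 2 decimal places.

This is a geometric sequence.
i=0: S_0 = -0.6 * (-1.97)^0 = -0.6
i=1: S_1 = -0.6 * (-1.97)^1 ≈ 1.18
i=2: S_2 = -0.6 * (-1.97)^2 ≈ -2.33
i=3: S_3 = -0.6 * (-1.97)^3 ≈ 4.59
i=4: S_4 = -0.6 * (-1.97)^4 ≈ -9.04
The first 5 terms are: [-0.6, 1.18, -2.33, 4.59, -9.04]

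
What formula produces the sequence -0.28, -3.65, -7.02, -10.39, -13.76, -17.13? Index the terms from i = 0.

Check differences: -3.65 - -0.28 = -3.37
-7.02 - -3.65 = -3.37
Common difference d = -3.37.
First term a = -0.28.
Formula: S_i = -0.28 - 3.37*i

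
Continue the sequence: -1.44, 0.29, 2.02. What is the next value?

Differences: 0.29 - -1.44 = 1.73
This is an arithmetic sequence with common difference d = 1.73.
Next term = 2.02 + 1.73 = 3.75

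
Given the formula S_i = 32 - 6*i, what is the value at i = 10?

S_10 = 32 + -6*10 = 32 + -60 = -28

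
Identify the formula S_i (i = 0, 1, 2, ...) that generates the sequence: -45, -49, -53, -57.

Check differences: -49 - -45 = -4
-53 - -49 = -4
Common difference d = -4.
First term a = -45.
Formula: S_i = -45 - 4*i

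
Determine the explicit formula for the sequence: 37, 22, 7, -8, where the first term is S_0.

Check differences: 22 - 37 = -15
7 - 22 = -15
Common difference d = -15.
First term a = 37.
Formula: S_i = 37 - 15*i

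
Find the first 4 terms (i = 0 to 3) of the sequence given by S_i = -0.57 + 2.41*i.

This is an arithmetic sequence.
i=0: S_0 = -0.57 + 2.41*0 = -0.57
i=1: S_1 = -0.57 + 2.41*1 = 1.84
i=2: S_2 = -0.57 + 2.41*2 = 4.25
i=3: S_3 = -0.57 + 2.41*3 = 6.66
The first 4 terms are: [-0.57, 1.84, 4.25, 6.66]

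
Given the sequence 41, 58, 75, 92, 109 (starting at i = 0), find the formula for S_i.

Check differences: 58 - 41 = 17
75 - 58 = 17
Common difference d = 17.
First term a = 41.
Formula: S_i = 41 + 17*i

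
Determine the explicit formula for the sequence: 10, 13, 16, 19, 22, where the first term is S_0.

Check differences: 13 - 10 = 3
16 - 13 = 3
Common difference d = 3.
First term a = 10.
Formula: S_i = 10 + 3*i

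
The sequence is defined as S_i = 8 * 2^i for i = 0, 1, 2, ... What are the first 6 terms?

This is a geometric sequence.
i=0: S_0 = 8 * 2^0 = 8
i=1: S_1 = 8 * 2^1 = 16
i=2: S_2 = 8 * 2^2 = 32
i=3: S_3 = 8 * 2^3 = 64
i=4: S_4 = 8 * 2^4 = 128
i=5: S_5 = 8 * 2^5 = 256
The first 6 terms are: [8, 16, 32, 64, 128, 256]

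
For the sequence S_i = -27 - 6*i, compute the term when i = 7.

S_7 = -27 + -6*7 = -27 + -42 = -69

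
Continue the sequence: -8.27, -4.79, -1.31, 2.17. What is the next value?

Differences: -4.79 - -8.27 = 3.48
This is an arithmetic sequence with common difference d = 3.48.
Next term = 2.17 + 3.48 = 5.65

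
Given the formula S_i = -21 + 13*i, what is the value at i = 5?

S_5 = -21 + 13*5 = -21 + 65 = 44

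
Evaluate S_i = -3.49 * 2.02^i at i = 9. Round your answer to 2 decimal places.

S_9 = -3.49 * 2.02^9 ≈ -3.49 * 559.9669 ≈ -1954.28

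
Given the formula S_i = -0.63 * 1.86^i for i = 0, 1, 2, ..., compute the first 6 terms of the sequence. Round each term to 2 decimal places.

This is a geometric sequence.
i=0: S_0 = -0.63 * 1.86^0 = -0.63
i=1: S_1 = -0.63 * 1.86^1 ≈ -1.17
i=2: S_2 = -0.63 * 1.86^2 ≈ -2.18
i=3: S_3 = -0.63 * 1.86^3 ≈ -4.05
i=4: S_4 = -0.63 * 1.86^4 ≈ -7.54
i=5: S_5 = -0.63 * 1.86^5 ≈ -14.03
The first 6 terms are: [-0.63, -1.17, -2.18, -4.05, -7.54, -14.03]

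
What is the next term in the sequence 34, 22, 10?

Differences: 22 - 34 = -12
This is an arithmetic sequence with common difference d = -12.
Next term = 10 + -12 = -2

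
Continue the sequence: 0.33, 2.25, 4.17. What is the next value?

Differences: 2.25 - 0.33 = 1.92
This is an arithmetic sequence with common difference d = 1.92.
Next term = 4.17 + 1.92 = 6.09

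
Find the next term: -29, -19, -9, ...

Differences: -19 - -29 = 10
This is an arithmetic sequence with common difference d = 10.
Next term = -9 + 10 = 1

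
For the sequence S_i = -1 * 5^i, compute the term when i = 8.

S_8 = -1 * 5^8 = -1 * 390625 = -390625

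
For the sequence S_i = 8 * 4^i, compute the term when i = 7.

S_7 = 8 * 4^7 = 8 * 16384 = 131072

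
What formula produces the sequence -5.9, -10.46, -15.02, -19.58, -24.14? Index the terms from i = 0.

Check differences: -10.46 - -5.9 = -4.56
-15.02 - -10.46 = -4.56
Common difference d = -4.56.
First term a = -5.9.
Formula: S_i = -5.90 - 4.56*i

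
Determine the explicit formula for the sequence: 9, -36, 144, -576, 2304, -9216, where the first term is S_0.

Check ratios: -36 / 9 = -4.0
Common ratio r = -4.
First term a = 9.
Formula: S_i = 9 * (-4)^i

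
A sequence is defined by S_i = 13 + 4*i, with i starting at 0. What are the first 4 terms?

This is an arithmetic sequence.
i=0: S_0 = 13 + 4*0 = 13
i=1: S_1 = 13 + 4*1 = 17
i=2: S_2 = 13 + 4*2 = 21
i=3: S_3 = 13 + 4*3 = 25
The first 4 terms are: [13, 17, 21, 25]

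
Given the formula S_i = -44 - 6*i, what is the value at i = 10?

S_10 = -44 + -6*10 = -44 + -60 = -104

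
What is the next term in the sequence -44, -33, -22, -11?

Differences: -33 - -44 = 11
This is an arithmetic sequence with common difference d = 11.
Next term = -11 + 11 = 0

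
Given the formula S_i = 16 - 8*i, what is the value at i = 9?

S_9 = 16 + -8*9 = 16 + -72 = -56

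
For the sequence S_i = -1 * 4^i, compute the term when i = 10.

S_10 = -1 * 4^10 = -1 * 1048576 = -1048576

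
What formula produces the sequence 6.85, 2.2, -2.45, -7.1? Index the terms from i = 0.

Check differences: 2.2 - 6.85 = -4.65
-2.45 - 2.2 = -4.65
Common difference d = -4.65.
First term a = 6.85.
Formula: S_i = 6.85 - 4.65*i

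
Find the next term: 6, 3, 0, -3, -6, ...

Differences: 3 - 6 = -3
This is an arithmetic sequence with common difference d = -3.
Next term = -6 + -3 = -9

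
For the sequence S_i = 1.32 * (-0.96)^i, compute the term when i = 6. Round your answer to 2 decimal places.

S_6 = 1.32 * (-0.96)^6 ≈ 1.32 * 0.7828 ≈ 1.03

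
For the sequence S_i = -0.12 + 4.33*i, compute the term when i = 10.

S_10 = -0.12 + 4.33*10 = -0.12 + 43.3 = 43.18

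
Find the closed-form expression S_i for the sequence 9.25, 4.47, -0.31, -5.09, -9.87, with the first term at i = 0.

Check differences: 4.47 - 9.25 = -4.78
-0.31 - 4.47 = -4.78
Common difference d = -4.78.
First term a = 9.25.
Formula: S_i = 9.25 - 4.78*i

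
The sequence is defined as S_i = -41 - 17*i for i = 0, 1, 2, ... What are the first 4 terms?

This is an arithmetic sequence.
i=0: S_0 = -41 + -17*0 = -41
i=1: S_1 = -41 + -17*1 = -58
i=2: S_2 = -41 + -17*2 = -75
i=3: S_3 = -41 + -17*3 = -92
The first 4 terms are: [-41, -58, -75, -92]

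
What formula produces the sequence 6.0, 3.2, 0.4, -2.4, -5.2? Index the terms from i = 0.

Check differences: 3.2 - 6.0 = -2.8
0.4 - 3.2 = -2.8
Common difference d = -2.8.
First term a = 6.0.
Formula: S_i = 6.00 - 2.80*i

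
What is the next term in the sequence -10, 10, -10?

Ratios: 10 / -10 = -1.0
This is a geometric sequence with common ratio r = -1.
Next term = -10 * -1 = 10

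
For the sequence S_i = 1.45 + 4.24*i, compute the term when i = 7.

S_7 = 1.45 + 4.24*7 = 1.45 + 29.68 = 31.13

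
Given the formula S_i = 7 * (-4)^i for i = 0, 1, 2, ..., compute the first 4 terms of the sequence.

This is a geometric sequence.
i=0: S_0 = 7 * (-4)^0 = 7
i=1: S_1 = 7 * (-4)^1 = -28
i=2: S_2 = 7 * (-4)^2 = 112
i=3: S_3 = 7 * (-4)^3 = -448
The first 4 terms are: [7, -28, 112, -448]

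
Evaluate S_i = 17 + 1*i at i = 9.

S_9 = 17 + 1*9 = 17 + 9 = 26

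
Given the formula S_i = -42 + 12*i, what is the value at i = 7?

S_7 = -42 + 12*7 = -42 + 84 = 42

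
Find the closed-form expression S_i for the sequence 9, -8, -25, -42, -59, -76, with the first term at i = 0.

Check differences: -8 - 9 = -17
-25 - -8 = -17
Common difference d = -17.
First term a = 9.
Formula: S_i = 9 - 17*i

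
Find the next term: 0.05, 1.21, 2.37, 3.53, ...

Differences: 1.21 - 0.05 = 1.16
This is an arithmetic sequence with common difference d = 1.16.
Next term = 3.53 + 1.16 = 4.69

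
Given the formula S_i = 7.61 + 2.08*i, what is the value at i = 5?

S_5 = 7.61 + 2.08*5 = 7.61 + 10.4 = 18.01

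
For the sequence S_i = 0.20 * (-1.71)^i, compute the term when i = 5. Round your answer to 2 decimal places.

S_5 = 0.2 * (-1.71)^5 ≈ 0.2 * -14.6211 ≈ -2.92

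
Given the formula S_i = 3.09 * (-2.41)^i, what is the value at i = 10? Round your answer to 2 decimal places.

S_10 = 3.09 * (-2.41)^10 ≈ 3.09 * 6609.5277 ≈ 20423.44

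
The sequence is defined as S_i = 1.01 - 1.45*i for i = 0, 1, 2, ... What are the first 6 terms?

This is an arithmetic sequence.
i=0: S_0 = 1.01 + -1.45*0 = 1.01
i=1: S_1 = 1.01 + -1.45*1 = -0.44
i=2: S_2 = 1.01 + -1.45*2 = -1.89
i=3: S_3 = 1.01 + -1.45*3 = -3.34
i=4: S_4 = 1.01 + -1.45*4 = -4.79
i=5: S_5 = 1.01 + -1.45*5 = -6.24
The first 6 terms are: [1.01, -0.44, -1.89, -3.34, -4.79, -6.24]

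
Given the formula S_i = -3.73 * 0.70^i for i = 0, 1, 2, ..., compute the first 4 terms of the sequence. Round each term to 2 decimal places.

This is a geometric sequence.
i=0: S_0 = -3.73 * 0.7^0 = -3.73
i=1: S_1 = -3.73 * 0.7^1 ≈ -2.61
i=2: S_2 = -3.73 * 0.7^2 ≈ -1.83
i=3: S_3 = -3.73 * 0.7^3 ≈ -1.28
The first 4 terms are: [-3.73, -2.61, -1.83, -1.28]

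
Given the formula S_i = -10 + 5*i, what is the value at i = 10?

S_10 = -10 + 5*10 = -10 + 50 = 40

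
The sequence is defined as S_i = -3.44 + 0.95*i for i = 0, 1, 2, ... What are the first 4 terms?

This is an arithmetic sequence.
i=0: S_0 = -3.44 + 0.95*0 = -3.44
i=1: S_1 = -3.44 + 0.95*1 = -2.49
i=2: S_2 = -3.44 + 0.95*2 = -1.54
i=3: S_3 = -3.44 + 0.95*3 = -0.59
The first 4 terms are: [-3.44, -2.49, -1.54, -0.59]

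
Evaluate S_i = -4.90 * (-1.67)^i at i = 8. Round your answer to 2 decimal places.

S_8 = -4.9 * (-1.67)^8 ≈ -4.9 * 60.4967 ≈ -296.43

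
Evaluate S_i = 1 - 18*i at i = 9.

S_9 = 1 + -18*9 = 1 + -162 = -161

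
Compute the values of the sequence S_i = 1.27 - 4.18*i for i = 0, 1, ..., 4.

This is an arithmetic sequence.
i=0: S_0 = 1.27 + -4.18*0 = 1.27
i=1: S_1 = 1.27 + -4.18*1 = -2.91
i=2: S_2 = 1.27 + -4.18*2 = -7.09
i=3: S_3 = 1.27 + -4.18*3 = -11.27
i=4: S_4 = 1.27 + -4.18*4 = -15.45
The first 5 terms are: [1.27, -2.91, -7.09, -11.27, -15.45]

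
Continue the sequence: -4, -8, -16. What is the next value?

Ratios: -8 / -4 = 2.0
This is a geometric sequence with common ratio r = 2.
Next term = -16 * 2 = -32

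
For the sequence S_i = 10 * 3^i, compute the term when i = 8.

S_8 = 10 * 3^8 = 10 * 6561 = 65610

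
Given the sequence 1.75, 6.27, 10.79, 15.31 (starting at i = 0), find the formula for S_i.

Check differences: 6.27 - 1.75 = 4.52
10.79 - 6.27 = 4.52
Common difference d = 4.52.
First term a = 1.75.
Formula: S_i = 1.75 + 4.52*i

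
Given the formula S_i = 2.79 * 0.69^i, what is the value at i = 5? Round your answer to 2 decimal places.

S_5 = 2.79 * 0.69^5 ≈ 2.79 * 0.1564 ≈ 0.44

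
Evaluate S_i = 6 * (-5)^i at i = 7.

S_7 = 6 * (-5)^7 = 6 * -78125 = -468750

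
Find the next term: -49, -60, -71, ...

Differences: -60 - -49 = -11
This is an arithmetic sequence with common difference d = -11.
Next term = -71 + -11 = -82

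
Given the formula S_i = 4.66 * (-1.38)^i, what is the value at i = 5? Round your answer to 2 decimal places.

S_5 = 4.66 * (-1.38)^5 ≈ 4.66 * -5.0049 ≈ -23.32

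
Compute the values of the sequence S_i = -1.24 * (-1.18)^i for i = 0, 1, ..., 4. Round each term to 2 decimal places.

This is a geometric sequence.
i=0: S_0 = -1.24 * (-1.18)^0 = -1.24
i=1: S_1 = -1.24 * (-1.18)^1 ≈ 1.46
i=2: S_2 = -1.24 * (-1.18)^2 ≈ -1.73
i=3: S_3 = -1.24 * (-1.18)^3 ≈ 2.04
i=4: S_4 = -1.24 * (-1.18)^4 ≈ -2.4
The first 5 terms are: [-1.24, 1.46, -1.73, 2.04, -2.4]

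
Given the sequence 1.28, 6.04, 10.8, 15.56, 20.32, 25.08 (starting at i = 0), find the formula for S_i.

Check differences: 6.04 - 1.28 = 4.76
10.8 - 6.04 = 4.76
Common difference d = 4.76.
First term a = 1.28.
Formula: S_i = 1.28 + 4.76*i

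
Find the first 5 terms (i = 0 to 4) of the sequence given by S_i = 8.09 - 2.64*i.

This is an arithmetic sequence.
i=0: S_0 = 8.09 + -2.64*0 = 8.09
i=1: S_1 = 8.09 + -2.64*1 = 5.45
i=2: S_2 = 8.09 + -2.64*2 = 2.81
i=3: S_3 = 8.09 + -2.64*3 = 0.17
i=4: S_4 = 8.09 + -2.64*4 = -2.47
The first 5 terms are: [8.09, 5.45, 2.81, 0.17, -2.47]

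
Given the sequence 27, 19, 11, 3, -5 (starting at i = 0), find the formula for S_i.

Check differences: 19 - 27 = -8
11 - 19 = -8
Common difference d = -8.
First term a = 27.
Formula: S_i = 27 - 8*i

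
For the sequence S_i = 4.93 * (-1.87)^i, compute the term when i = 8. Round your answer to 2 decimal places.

S_8 = 4.93 * (-1.87)^8 ≈ 4.93 * 149.5316 ≈ 737.19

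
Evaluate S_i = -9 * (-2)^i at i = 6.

S_6 = -9 * (-2)^6 = -9 * 64 = -576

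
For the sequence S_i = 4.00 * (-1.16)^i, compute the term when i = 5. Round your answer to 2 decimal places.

S_5 = 4.0 * (-1.16)^5 ≈ 4.0 * -2.1003 ≈ -8.4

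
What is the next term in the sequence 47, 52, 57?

Differences: 52 - 47 = 5
This is an arithmetic sequence with common difference d = 5.
Next term = 57 + 5 = 62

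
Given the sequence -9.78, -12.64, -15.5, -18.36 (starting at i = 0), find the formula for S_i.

Check differences: -12.64 - -9.78 = -2.86
-15.5 - -12.64 = -2.86
Common difference d = -2.86.
First term a = -9.78.
Formula: S_i = -9.78 - 2.86*i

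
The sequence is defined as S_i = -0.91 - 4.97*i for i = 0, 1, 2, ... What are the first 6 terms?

This is an arithmetic sequence.
i=0: S_0 = -0.91 + -4.97*0 = -0.91
i=1: S_1 = -0.91 + -4.97*1 = -5.88
i=2: S_2 = -0.91 + -4.97*2 = -10.85
i=3: S_3 = -0.91 + -4.97*3 = -15.82
i=4: S_4 = -0.91 + -4.97*4 = -20.79
i=5: S_5 = -0.91 + -4.97*5 = -25.76
The first 6 terms are: [-0.91, -5.88, -10.85, -15.82, -20.79, -25.76]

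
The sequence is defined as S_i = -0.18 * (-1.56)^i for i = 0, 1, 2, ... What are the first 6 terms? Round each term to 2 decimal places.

This is a geometric sequence.
i=0: S_0 = -0.18 * (-1.56)^0 = -0.18
i=1: S_1 = -0.18 * (-1.56)^1 ≈ 0.28
i=2: S_2 = -0.18 * (-1.56)^2 ≈ -0.44
i=3: S_3 = -0.18 * (-1.56)^3 ≈ 0.68
i=4: S_4 = -0.18 * (-1.56)^4 ≈ -1.07
i=5: S_5 = -0.18 * (-1.56)^5 ≈ 1.66
The first 6 terms are: [-0.18, 0.28, -0.44, 0.68, -1.07, 1.66]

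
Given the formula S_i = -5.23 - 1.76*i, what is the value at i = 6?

S_6 = -5.23 + -1.76*6 = -5.23 + -10.56 = -15.79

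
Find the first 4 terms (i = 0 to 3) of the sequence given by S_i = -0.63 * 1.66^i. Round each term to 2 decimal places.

This is a geometric sequence.
i=0: S_0 = -0.63 * 1.66^0 = -0.63
i=1: S_1 = -0.63 * 1.66^1 ≈ -1.05
i=2: S_2 = -0.63 * 1.66^2 ≈ -1.74
i=3: S_3 = -0.63 * 1.66^3 ≈ -2.88
The first 4 terms are: [-0.63, -1.05, -1.74, -2.88]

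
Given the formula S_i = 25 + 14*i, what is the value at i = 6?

S_6 = 25 + 14*6 = 25 + 84 = 109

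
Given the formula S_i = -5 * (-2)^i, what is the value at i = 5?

S_5 = -5 * (-2)^5 = -5 * -32 = 160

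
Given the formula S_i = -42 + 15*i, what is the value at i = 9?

S_9 = -42 + 15*9 = -42 + 135 = 93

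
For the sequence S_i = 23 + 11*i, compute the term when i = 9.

S_9 = 23 + 11*9 = 23 + 99 = 122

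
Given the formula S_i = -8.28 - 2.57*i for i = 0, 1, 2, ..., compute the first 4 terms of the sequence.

This is an arithmetic sequence.
i=0: S_0 = -8.28 + -2.57*0 = -8.28
i=1: S_1 = -8.28 + -2.57*1 = -10.85
i=2: S_2 = -8.28 + -2.57*2 = -13.42
i=3: S_3 = -8.28 + -2.57*3 = -15.99
The first 4 terms are: [-8.28, -10.85, -13.42, -15.99]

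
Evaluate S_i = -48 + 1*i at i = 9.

S_9 = -48 + 1*9 = -48 + 9 = -39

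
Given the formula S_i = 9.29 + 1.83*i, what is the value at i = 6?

S_6 = 9.29 + 1.83*6 = 9.29 + 10.98 = 20.27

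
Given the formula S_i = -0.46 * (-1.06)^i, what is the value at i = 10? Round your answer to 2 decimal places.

S_10 = -0.46 * (-1.06)^10 ≈ -0.46 * 1.7908 ≈ -0.82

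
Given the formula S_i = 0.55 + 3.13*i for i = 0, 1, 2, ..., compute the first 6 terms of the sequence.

This is an arithmetic sequence.
i=0: S_0 = 0.55 + 3.13*0 = 0.55
i=1: S_1 = 0.55 + 3.13*1 = 3.68
i=2: S_2 = 0.55 + 3.13*2 = 6.81
i=3: S_3 = 0.55 + 3.13*3 = 9.94
i=4: S_4 = 0.55 + 3.13*4 = 13.07
i=5: S_5 = 0.55 + 3.13*5 = 16.2
The first 6 terms are: [0.55, 3.68, 6.81, 9.94, 13.07, 16.2]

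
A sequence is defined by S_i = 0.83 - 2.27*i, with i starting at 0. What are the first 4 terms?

This is an arithmetic sequence.
i=0: S_0 = 0.83 + -2.27*0 = 0.83
i=1: S_1 = 0.83 + -2.27*1 = -1.44
i=2: S_2 = 0.83 + -2.27*2 = -3.71
i=3: S_3 = 0.83 + -2.27*3 = -5.98
The first 4 terms are: [0.83, -1.44, -3.71, -5.98]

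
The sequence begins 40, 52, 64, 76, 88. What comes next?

Differences: 52 - 40 = 12
This is an arithmetic sequence with common difference d = 12.
Next term = 88 + 12 = 100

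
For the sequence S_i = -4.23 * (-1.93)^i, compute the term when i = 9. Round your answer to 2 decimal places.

S_9 = -4.23 * (-1.93)^9 ≈ -4.23 * -371.5487 ≈ 1571.65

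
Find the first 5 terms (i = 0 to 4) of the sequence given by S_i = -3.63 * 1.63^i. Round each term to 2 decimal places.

This is a geometric sequence.
i=0: S_0 = -3.63 * 1.63^0 = -3.63
i=1: S_1 = -3.63 * 1.63^1 ≈ -5.92
i=2: S_2 = -3.63 * 1.63^2 ≈ -9.64
i=3: S_3 = -3.63 * 1.63^3 ≈ -15.72
i=4: S_4 = -3.63 * 1.63^4 ≈ -25.62
The first 5 terms are: [-3.63, -5.92, -9.64, -15.72, -25.62]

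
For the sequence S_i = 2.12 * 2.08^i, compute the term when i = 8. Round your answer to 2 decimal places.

S_8 = 2.12 * 2.08^8 ≈ 2.12 * 350.3537 ≈ 742.75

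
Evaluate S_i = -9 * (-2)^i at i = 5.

S_5 = -9 * (-2)^5 = -9 * -32 = 288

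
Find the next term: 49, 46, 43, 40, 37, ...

Differences: 46 - 49 = -3
This is an arithmetic sequence with common difference d = -3.
Next term = 37 + -3 = 34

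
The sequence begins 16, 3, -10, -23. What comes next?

Differences: 3 - 16 = -13
This is an arithmetic sequence with common difference d = -13.
Next term = -23 + -13 = -36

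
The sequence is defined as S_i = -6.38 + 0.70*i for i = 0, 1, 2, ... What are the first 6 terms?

This is an arithmetic sequence.
i=0: S_0 = -6.38 + 0.7*0 = -6.38
i=1: S_1 = -6.38 + 0.7*1 = -5.68
i=2: S_2 = -6.38 + 0.7*2 = -4.98
i=3: S_3 = -6.38 + 0.7*3 = -4.28
i=4: S_4 = -6.38 + 0.7*4 = -3.58
i=5: S_5 = -6.38 + 0.7*5 = -2.88
The first 6 terms are: [-6.38, -5.68, -4.98, -4.28, -3.58, -2.88]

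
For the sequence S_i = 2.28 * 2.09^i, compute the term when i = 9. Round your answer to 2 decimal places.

S_9 = 2.28 * 2.09^9 ≈ 2.28 * 760.8807 ≈ 1734.81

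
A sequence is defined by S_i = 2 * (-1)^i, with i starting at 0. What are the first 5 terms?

This is a geometric sequence.
i=0: S_0 = 2 * (-1)^0 = 2
i=1: S_1 = 2 * (-1)^1 = -2
i=2: S_2 = 2 * (-1)^2 = 2
i=3: S_3 = 2 * (-1)^3 = -2
i=4: S_4 = 2 * (-1)^4 = 2
The first 5 terms are: [2, -2, 2, -2, 2]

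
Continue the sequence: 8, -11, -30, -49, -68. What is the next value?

Differences: -11 - 8 = -19
This is an arithmetic sequence with common difference d = -19.
Next term = -68 + -19 = -87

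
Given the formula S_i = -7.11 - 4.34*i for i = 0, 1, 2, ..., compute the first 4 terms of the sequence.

This is an arithmetic sequence.
i=0: S_0 = -7.11 + -4.34*0 = -7.11
i=1: S_1 = -7.11 + -4.34*1 = -11.45
i=2: S_2 = -7.11 + -4.34*2 = -15.79
i=3: S_3 = -7.11 + -4.34*3 = -20.13
The first 4 terms are: [-7.11, -11.45, -15.79, -20.13]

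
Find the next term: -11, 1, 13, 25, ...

Differences: 1 - -11 = 12
This is an arithmetic sequence with common difference d = 12.
Next term = 25 + 12 = 37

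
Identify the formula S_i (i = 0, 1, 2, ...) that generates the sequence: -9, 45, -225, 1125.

Check ratios: 45 / -9 = -5.0
Common ratio r = -5.
First term a = -9.
Formula: S_i = -9 * (-5)^i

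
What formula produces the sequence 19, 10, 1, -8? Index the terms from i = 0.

Check differences: 10 - 19 = -9
1 - 10 = -9
Common difference d = -9.
First term a = 19.
Formula: S_i = 19 - 9*i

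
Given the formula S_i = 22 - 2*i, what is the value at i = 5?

S_5 = 22 + -2*5 = 22 + -10 = 12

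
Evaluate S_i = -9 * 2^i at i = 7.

S_7 = -9 * 2^7 = -9 * 128 = -1152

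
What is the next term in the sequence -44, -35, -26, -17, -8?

Differences: -35 - -44 = 9
This is an arithmetic sequence with common difference d = 9.
Next term = -8 + 9 = 1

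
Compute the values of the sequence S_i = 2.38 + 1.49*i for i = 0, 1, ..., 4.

This is an arithmetic sequence.
i=0: S_0 = 2.38 + 1.49*0 = 2.38
i=1: S_1 = 2.38 + 1.49*1 = 3.87
i=2: S_2 = 2.38 + 1.49*2 = 5.36
i=3: S_3 = 2.38 + 1.49*3 = 6.85
i=4: S_4 = 2.38 + 1.49*4 = 8.34
The first 5 terms are: [2.38, 3.87, 5.36, 6.85, 8.34]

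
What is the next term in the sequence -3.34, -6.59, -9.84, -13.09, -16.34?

Differences: -6.59 - -3.34 = -3.25
This is an arithmetic sequence with common difference d = -3.25.
Next term = -16.34 + -3.25 = -19.59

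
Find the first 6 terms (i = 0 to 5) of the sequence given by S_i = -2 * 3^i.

This is a geometric sequence.
i=0: S_0 = -2 * 3^0 = -2
i=1: S_1 = -2 * 3^1 = -6
i=2: S_2 = -2 * 3^2 = -18
i=3: S_3 = -2 * 3^3 = -54
i=4: S_4 = -2 * 3^4 = -162
i=5: S_5 = -2 * 3^5 = -486
The first 6 terms are: [-2, -6, -18, -54, -162, -486]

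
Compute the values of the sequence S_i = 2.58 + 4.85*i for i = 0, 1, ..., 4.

This is an arithmetic sequence.
i=0: S_0 = 2.58 + 4.85*0 = 2.58
i=1: S_1 = 2.58 + 4.85*1 = 7.43
i=2: S_2 = 2.58 + 4.85*2 = 12.28
i=3: S_3 = 2.58 + 4.85*3 = 17.13
i=4: S_4 = 2.58 + 4.85*4 = 21.98
The first 5 terms are: [2.58, 7.43, 12.28, 17.13, 21.98]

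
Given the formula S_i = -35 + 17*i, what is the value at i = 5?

S_5 = -35 + 17*5 = -35 + 85 = 50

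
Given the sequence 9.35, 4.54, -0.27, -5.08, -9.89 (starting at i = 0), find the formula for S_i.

Check differences: 4.54 - 9.35 = -4.81
-0.27 - 4.54 = -4.81
Common difference d = -4.81.
First term a = 9.35.
Formula: S_i = 9.35 - 4.81*i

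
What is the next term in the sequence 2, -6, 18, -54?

Ratios: -6 / 2 = -3.0
This is a geometric sequence with common ratio r = -3.
Next term = -54 * -3 = 162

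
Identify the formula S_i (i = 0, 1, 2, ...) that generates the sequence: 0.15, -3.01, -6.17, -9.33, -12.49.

Check differences: -3.01 - 0.15 = -3.16
-6.17 - -3.01 = -3.16
Common difference d = -3.16.
First term a = 0.15.
Formula: S_i = 0.15 - 3.16*i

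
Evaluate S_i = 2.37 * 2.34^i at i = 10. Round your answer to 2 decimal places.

S_10 = 2.37 * 2.34^10 ≈ 2.37 * 4922.1923 ≈ 11665.6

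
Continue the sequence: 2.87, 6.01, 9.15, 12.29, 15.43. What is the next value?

Differences: 6.01 - 2.87 = 3.14
This is an arithmetic sequence with common difference d = 3.14.
Next term = 15.43 + 3.14 = 18.57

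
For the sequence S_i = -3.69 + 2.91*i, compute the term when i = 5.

S_5 = -3.69 + 2.91*5 = -3.69 + 14.55 = 10.86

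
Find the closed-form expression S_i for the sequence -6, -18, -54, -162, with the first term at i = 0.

Check ratios: -18 / -6 = 3.0
Common ratio r = 3.
First term a = -6.
Formula: S_i = -6 * 3^i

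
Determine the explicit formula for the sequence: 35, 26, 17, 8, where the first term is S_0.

Check differences: 26 - 35 = -9
17 - 26 = -9
Common difference d = -9.
First term a = 35.
Formula: S_i = 35 - 9*i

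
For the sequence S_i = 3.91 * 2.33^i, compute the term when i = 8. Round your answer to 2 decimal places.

S_8 = 3.91 * 2.33^8 ≈ 3.91 * 868.6551 ≈ 3396.44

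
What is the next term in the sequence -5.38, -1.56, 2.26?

Differences: -1.56 - -5.38 = 3.82
This is an arithmetic sequence with common difference d = 3.82.
Next term = 2.26 + 3.82 = 6.08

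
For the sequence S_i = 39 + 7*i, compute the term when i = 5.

S_5 = 39 + 7*5 = 39 + 35 = 74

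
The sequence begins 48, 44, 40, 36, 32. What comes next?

Differences: 44 - 48 = -4
This is an arithmetic sequence with common difference d = -4.
Next term = 32 + -4 = 28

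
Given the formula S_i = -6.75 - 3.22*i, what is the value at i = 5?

S_5 = -6.75 + -3.22*5 = -6.75 + -16.1 = -22.85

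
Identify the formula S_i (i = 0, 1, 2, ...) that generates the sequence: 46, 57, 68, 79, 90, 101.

Check differences: 57 - 46 = 11
68 - 57 = 11
Common difference d = 11.
First term a = 46.
Formula: S_i = 46 + 11*i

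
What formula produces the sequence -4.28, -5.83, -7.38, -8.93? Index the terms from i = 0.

Check differences: -5.83 - -4.28 = -1.55
-7.38 - -5.83 = -1.55
Common difference d = -1.55.
First term a = -4.28.
Formula: S_i = -4.28 - 1.55*i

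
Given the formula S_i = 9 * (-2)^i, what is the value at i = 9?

S_9 = 9 * (-2)^9 = 9 * -512 = -4608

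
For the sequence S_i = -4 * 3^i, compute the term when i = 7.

S_7 = -4 * 3^7 = -4 * 2187 = -8748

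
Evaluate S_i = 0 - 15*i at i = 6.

S_6 = 0 + -15*6 = 0 + -90 = -90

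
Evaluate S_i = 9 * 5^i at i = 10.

S_10 = 9 * 5^10 = 9 * 9765625 = 87890625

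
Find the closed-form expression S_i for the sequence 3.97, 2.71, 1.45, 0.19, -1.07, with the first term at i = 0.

Check differences: 2.71 - 3.97 = -1.26
1.45 - 2.71 = -1.26
Common difference d = -1.26.
First term a = 3.97.
Formula: S_i = 3.97 - 1.26*i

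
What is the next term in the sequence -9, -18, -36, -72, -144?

Ratios: -18 / -9 = 2.0
This is a geometric sequence with common ratio r = 2.
Next term = -144 * 2 = -288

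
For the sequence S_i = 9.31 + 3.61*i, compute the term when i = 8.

S_8 = 9.31 + 3.61*8 = 9.31 + 28.88 = 38.19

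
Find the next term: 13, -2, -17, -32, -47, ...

Differences: -2 - 13 = -15
This is an arithmetic sequence with common difference d = -15.
Next term = -47 + -15 = -62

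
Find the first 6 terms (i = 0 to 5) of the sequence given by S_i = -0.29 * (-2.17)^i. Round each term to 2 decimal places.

This is a geometric sequence.
i=0: S_0 = -0.29 * (-2.17)^0 = -0.29
i=1: S_1 = -0.29 * (-2.17)^1 ≈ 0.63
i=2: S_2 = -0.29 * (-2.17)^2 ≈ -1.37
i=3: S_3 = -0.29 * (-2.17)^3 ≈ 2.96
i=4: S_4 = -0.29 * (-2.17)^4 ≈ -6.43
i=5: S_5 = -0.29 * (-2.17)^5 ≈ 13.95
The first 6 terms are: [-0.29, 0.63, -1.37, 2.96, -6.43, 13.95]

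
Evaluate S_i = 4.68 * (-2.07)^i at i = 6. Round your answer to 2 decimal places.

S_6 = 4.68 * (-2.07)^6 ≈ 4.68 * 78.6723 ≈ 368.19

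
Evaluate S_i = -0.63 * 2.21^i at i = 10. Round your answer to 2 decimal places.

S_10 = -0.63 * 2.21^10 ≈ -0.63 * 2779.2188 ≈ -1750.91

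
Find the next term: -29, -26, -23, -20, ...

Differences: -26 - -29 = 3
This is an arithmetic sequence with common difference d = 3.
Next term = -20 + 3 = -17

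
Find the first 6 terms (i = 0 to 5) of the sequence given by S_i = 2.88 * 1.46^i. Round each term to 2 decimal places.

This is a geometric sequence.
i=0: S_0 = 2.88 * 1.46^0 = 2.88
i=1: S_1 = 2.88 * 1.46^1 ≈ 4.2
i=2: S_2 = 2.88 * 1.46^2 ≈ 6.14
i=3: S_3 = 2.88 * 1.46^3 ≈ 8.96
i=4: S_4 = 2.88 * 1.46^4 ≈ 13.09
i=5: S_5 = 2.88 * 1.46^5 ≈ 19.11
The first 6 terms are: [2.88, 4.2, 6.14, 8.96, 13.09, 19.11]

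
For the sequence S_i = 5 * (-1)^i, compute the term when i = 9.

S_9 = 5 * (-1)^9 = 5 * -1 = -5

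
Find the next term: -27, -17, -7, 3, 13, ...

Differences: -17 - -27 = 10
This is an arithmetic sequence with common difference d = 10.
Next term = 13 + 10 = 23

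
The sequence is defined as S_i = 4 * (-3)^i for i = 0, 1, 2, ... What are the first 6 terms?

This is a geometric sequence.
i=0: S_0 = 4 * (-3)^0 = 4
i=1: S_1 = 4 * (-3)^1 = -12
i=2: S_2 = 4 * (-3)^2 = 36
i=3: S_3 = 4 * (-3)^3 = -108
i=4: S_4 = 4 * (-3)^4 = 324
i=5: S_5 = 4 * (-3)^5 = -972
The first 6 terms are: [4, -12, 36, -108, 324, -972]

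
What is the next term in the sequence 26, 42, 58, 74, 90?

Differences: 42 - 26 = 16
This is an arithmetic sequence with common difference d = 16.
Next term = 90 + 16 = 106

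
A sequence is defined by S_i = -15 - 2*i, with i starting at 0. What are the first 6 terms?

This is an arithmetic sequence.
i=0: S_0 = -15 + -2*0 = -15
i=1: S_1 = -15 + -2*1 = -17
i=2: S_2 = -15 + -2*2 = -19
i=3: S_3 = -15 + -2*3 = -21
i=4: S_4 = -15 + -2*4 = -23
i=5: S_5 = -15 + -2*5 = -25
The first 6 terms are: [-15, -17, -19, -21, -23, -25]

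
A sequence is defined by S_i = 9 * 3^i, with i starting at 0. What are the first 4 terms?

This is a geometric sequence.
i=0: S_0 = 9 * 3^0 = 9
i=1: S_1 = 9 * 3^1 = 27
i=2: S_2 = 9 * 3^2 = 81
i=3: S_3 = 9 * 3^3 = 243
The first 4 terms are: [9, 27, 81, 243]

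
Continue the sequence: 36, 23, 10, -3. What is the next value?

Differences: 23 - 36 = -13
This is an arithmetic sequence with common difference d = -13.
Next term = -3 + -13 = -16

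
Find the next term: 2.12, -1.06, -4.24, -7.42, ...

Differences: -1.06 - 2.12 = -3.18
This is an arithmetic sequence with common difference d = -3.18.
Next term = -7.42 + -3.18 = -10.6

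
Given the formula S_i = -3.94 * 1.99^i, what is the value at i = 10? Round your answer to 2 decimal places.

S_10 = -3.94 * 1.99^10 ≈ -3.94 * 973.9368 ≈ -3837.31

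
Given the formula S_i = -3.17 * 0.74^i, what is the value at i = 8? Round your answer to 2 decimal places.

S_8 = -3.17 * 0.74^8 ≈ -3.17 * 0.08992 ≈ -0.29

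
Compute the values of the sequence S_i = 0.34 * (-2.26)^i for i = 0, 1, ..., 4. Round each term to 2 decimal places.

This is a geometric sequence.
i=0: S_0 = 0.34 * (-2.26)^0 = 0.34
i=1: S_1 = 0.34 * (-2.26)^1 ≈ -0.77
i=2: S_2 = 0.34 * (-2.26)^2 ≈ 1.74
i=3: S_3 = 0.34 * (-2.26)^3 ≈ -3.92
i=4: S_4 = 0.34 * (-2.26)^4 ≈ 8.87
The first 5 terms are: [0.34, -0.77, 1.74, -3.92, 8.87]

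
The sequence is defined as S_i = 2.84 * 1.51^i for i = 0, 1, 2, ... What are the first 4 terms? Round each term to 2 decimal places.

This is a geometric sequence.
i=0: S_0 = 2.84 * 1.51^0 = 2.84
i=1: S_1 = 2.84 * 1.51^1 ≈ 4.29
i=2: S_2 = 2.84 * 1.51^2 ≈ 6.48
i=3: S_3 = 2.84 * 1.51^3 ≈ 9.78
The first 4 terms are: [2.84, 4.29, 6.48, 9.78]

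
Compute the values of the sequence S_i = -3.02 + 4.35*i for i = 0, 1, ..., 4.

This is an arithmetic sequence.
i=0: S_0 = -3.02 + 4.35*0 = -3.02
i=1: S_1 = -3.02 + 4.35*1 = 1.33
i=2: S_2 = -3.02 + 4.35*2 = 5.68
i=3: S_3 = -3.02 + 4.35*3 = 10.03
i=4: S_4 = -3.02 + 4.35*4 = 14.38
The first 5 terms are: [-3.02, 1.33, 5.68, 10.03, 14.38]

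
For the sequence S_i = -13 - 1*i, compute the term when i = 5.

S_5 = -13 + -1*5 = -13 + -5 = -18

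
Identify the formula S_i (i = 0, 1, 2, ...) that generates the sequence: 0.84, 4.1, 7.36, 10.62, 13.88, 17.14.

Check differences: 4.1 - 0.84 = 3.26
7.36 - 4.1 = 3.26
Common difference d = 3.26.
First term a = 0.84.
Formula: S_i = 0.84 + 3.26*i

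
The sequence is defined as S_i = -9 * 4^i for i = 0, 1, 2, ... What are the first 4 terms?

This is a geometric sequence.
i=0: S_0 = -9 * 4^0 = -9
i=1: S_1 = -9 * 4^1 = -36
i=2: S_2 = -9 * 4^2 = -144
i=3: S_3 = -9 * 4^3 = -576
The first 4 terms are: [-9, -36, -144, -576]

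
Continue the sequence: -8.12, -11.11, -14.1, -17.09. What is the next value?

Differences: -11.11 - -8.12 = -2.99
This is an arithmetic sequence with common difference d = -2.99.
Next term = -17.09 + -2.99 = -20.08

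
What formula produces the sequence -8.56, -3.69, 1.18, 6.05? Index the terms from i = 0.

Check differences: -3.69 - -8.56 = 4.87
1.18 - -3.69 = 4.87
Common difference d = 4.87.
First term a = -8.56.
Formula: S_i = -8.56 + 4.87*i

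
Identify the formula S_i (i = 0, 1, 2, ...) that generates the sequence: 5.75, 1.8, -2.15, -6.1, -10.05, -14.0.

Check differences: 1.8 - 5.75 = -3.95
-2.15 - 1.8 = -3.95
Common difference d = -3.95.
First term a = 5.75.
Formula: S_i = 5.75 - 3.95*i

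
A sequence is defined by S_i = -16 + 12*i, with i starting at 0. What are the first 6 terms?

This is an arithmetic sequence.
i=0: S_0 = -16 + 12*0 = -16
i=1: S_1 = -16 + 12*1 = -4
i=2: S_2 = -16 + 12*2 = 8
i=3: S_3 = -16 + 12*3 = 20
i=4: S_4 = -16 + 12*4 = 32
i=5: S_5 = -16 + 12*5 = 44
The first 6 terms are: [-16, -4, 8, 20, 32, 44]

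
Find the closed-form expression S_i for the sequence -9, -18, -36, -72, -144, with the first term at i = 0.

Check ratios: -18 / -9 = 2.0
Common ratio r = 2.
First term a = -9.
Formula: S_i = -9 * 2^i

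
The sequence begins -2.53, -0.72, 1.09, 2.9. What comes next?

Differences: -0.72 - -2.53 = 1.81
This is an arithmetic sequence with common difference d = 1.81.
Next term = 2.9 + 1.81 = 4.71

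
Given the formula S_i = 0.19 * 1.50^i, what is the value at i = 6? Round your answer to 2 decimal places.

S_6 = 0.19 * 1.5^6 ≈ 0.19 * 11.3906 ≈ 2.16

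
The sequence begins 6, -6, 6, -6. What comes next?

Ratios: -6 / 6 = -1.0
This is a geometric sequence with common ratio r = -1.
Next term = -6 * -1 = 6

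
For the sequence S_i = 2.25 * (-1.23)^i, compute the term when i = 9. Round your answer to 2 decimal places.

S_9 = 2.25 * (-1.23)^9 ≈ 2.25 * -6.4439 ≈ -14.5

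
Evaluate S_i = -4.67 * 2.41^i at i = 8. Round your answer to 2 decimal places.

S_8 = -4.67 * 2.41^8 ≈ -4.67 * 1137.9845 ≈ -5314.39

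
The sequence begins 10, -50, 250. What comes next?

Ratios: -50 / 10 = -5.0
This is a geometric sequence with common ratio r = -5.
Next term = 250 * -5 = -1250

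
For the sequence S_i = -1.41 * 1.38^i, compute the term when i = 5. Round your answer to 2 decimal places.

S_5 = -1.41 * 1.38^5 ≈ -1.41 * 5.0049 ≈ -7.06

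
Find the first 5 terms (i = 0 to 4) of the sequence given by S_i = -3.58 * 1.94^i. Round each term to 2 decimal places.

This is a geometric sequence.
i=0: S_0 = -3.58 * 1.94^0 = -3.58
i=1: S_1 = -3.58 * 1.94^1 ≈ -6.95
i=2: S_2 = -3.58 * 1.94^2 ≈ -13.47
i=3: S_3 = -3.58 * 1.94^3 ≈ -26.14
i=4: S_4 = -3.58 * 1.94^4 ≈ -50.71
The first 5 terms are: [-3.58, -6.95, -13.47, -26.14, -50.71]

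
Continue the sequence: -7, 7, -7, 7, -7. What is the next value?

Ratios: 7 / -7 = -1.0
This is a geometric sequence with common ratio r = -1.
Next term = -7 * -1 = 7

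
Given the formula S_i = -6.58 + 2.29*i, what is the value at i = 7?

S_7 = -6.58 + 2.29*7 = -6.58 + 16.03 = 9.45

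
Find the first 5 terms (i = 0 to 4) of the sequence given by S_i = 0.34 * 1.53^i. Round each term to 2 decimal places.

This is a geometric sequence.
i=0: S_0 = 0.34 * 1.53^0 = 0.34
i=1: S_1 = 0.34 * 1.53^1 ≈ 0.52
i=2: S_2 = 0.34 * 1.53^2 ≈ 0.8
i=3: S_3 = 0.34 * 1.53^3 ≈ 1.22
i=4: S_4 = 0.34 * 1.53^4 ≈ 1.86
The first 5 terms are: [0.34, 0.52, 0.8, 1.22, 1.86]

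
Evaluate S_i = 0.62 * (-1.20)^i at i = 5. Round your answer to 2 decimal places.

S_5 = 0.62 * (-1.2)^5 ≈ 0.62 * -2.4883 ≈ -1.54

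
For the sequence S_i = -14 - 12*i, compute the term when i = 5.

S_5 = -14 + -12*5 = -14 + -60 = -74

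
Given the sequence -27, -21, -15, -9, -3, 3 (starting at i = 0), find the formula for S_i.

Check differences: -21 - -27 = 6
-15 - -21 = 6
Common difference d = 6.
First term a = -27.
Formula: S_i = -27 + 6*i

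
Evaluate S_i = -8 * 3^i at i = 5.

S_5 = -8 * 3^5 = -8 * 243 = -1944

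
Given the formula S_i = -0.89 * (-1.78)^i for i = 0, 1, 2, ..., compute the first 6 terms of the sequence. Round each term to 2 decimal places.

This is a geometric sequence.
i=0: S_0 = -0.89 * (-1.78)^0 = -0.89
i=1: S_1 = -0.89 * (-1.78)^1 ≈ 1.58
i=2: S_2 = -0.89 * (-1.78)^2 ≈ -2.82
i=3: S_3 = -0.89 * (-1.78)^3 ≈ 5.02
i=4: S_4 = -0.89 * (-1.78)^4 ≈ -8.93
i=5: S_5 = -0.89 * (-1.78)^5 ≈ 15.9
The first 6 terms are: [-0.89, 1.58, -2.82, 5.02, -8.93, 15.9]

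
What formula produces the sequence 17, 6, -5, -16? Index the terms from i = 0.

Check differences: 6 - 17 = -11
-5 - 6 = -11
Common difference d = -11.
First term a = 17.
Formula: S_i = 17 - 11*i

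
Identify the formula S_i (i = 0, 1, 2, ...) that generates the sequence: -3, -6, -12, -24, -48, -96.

Check ratios: -6 / -3 = 2.0
Common ratio r = 2.
First term a = -3.
Formula: S_i = -3 * 2^i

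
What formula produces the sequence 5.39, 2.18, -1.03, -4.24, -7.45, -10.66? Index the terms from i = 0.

Check differences: 2.18 - 5.39 = -3.21
-1.03 - 2.18 = -3.21
Common difference d = -3.21.
First term a = 5.39.
Formula: S_i = 5.39 - 3.21*i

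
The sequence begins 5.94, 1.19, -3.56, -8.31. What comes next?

Differences: 1.19 - 5.94 = -4.75
This is an arithmetic sequence with common difference d = -4.75.
Next term = -8.31 + -4.75 = -13.06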